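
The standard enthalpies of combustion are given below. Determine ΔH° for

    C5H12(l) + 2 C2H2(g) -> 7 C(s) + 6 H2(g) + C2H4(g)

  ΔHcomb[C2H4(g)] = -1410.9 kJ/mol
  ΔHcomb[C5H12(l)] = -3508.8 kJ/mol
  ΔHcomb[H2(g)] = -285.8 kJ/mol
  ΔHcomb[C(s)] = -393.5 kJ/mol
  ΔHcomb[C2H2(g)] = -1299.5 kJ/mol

Using ΔH = Σ nΔHc°(reactants) − Σ nΔHc°(products):
= [1·(-3508.8) + 2·(-1299.5)] − [7·(-393.5) + 6·(-285.8) + 1·(-1410.9)]
= -227.6 kJ/mol

ΔH° = -227.6 kJ/mol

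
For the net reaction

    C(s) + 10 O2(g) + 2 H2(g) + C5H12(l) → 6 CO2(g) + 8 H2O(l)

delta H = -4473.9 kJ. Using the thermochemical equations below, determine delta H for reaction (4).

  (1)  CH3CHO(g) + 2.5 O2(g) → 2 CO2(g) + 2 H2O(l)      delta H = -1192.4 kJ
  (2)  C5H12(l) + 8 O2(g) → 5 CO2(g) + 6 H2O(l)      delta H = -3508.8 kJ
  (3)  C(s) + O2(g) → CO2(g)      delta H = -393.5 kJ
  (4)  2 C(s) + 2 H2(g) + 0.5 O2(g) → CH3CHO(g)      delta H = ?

(1) as written: -1192.4 kJ
(2) as written: -3508.8 kJ
(3) reversed: +393.5 kJ
(4) as written: contributes x
-4473.9 = (-1192.4) + (-3508.8) + (+393.5) + x
x = (-4473.9 − (-4307.7)) / (1) = -166.2 kJ

delta H = -166.2 kJ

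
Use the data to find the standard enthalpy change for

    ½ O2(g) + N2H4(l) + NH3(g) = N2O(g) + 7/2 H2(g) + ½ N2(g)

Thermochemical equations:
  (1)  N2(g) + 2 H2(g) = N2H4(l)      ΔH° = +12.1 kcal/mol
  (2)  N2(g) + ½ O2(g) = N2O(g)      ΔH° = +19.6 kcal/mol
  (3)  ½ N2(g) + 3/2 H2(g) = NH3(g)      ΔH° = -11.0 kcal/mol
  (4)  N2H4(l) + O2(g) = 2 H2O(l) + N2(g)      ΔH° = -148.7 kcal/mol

(1) reversed: -12.1 kcal/mol
(2) as written (N2O(g) already on the product side): +19.6 kcal/mol
(3) reversed (reverse to put NH3(g) on the reactant side): +11.0 kcal/mol
(4): not needed (H2O(l) appears nowhere else).
ΔH° = (-12.1) + (+19.6) + (+11.0) = 18.5 kcal/mol

ΔH° = 18.5 kcal/mol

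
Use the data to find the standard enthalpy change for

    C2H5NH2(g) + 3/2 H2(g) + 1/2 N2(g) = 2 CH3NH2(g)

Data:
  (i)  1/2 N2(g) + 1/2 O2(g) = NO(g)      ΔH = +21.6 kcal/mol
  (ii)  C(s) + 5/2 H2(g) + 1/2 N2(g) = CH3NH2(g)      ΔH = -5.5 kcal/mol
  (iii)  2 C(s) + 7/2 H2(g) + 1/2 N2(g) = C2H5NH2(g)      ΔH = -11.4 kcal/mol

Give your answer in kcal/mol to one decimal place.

ΔH = 0.4 kcal/mol

(i): not needed.
(ii) × 2: (2)·(-5.5) = -11.0 kcal/mol
(iii) reversed: +11.4 kcal/mol
Combining the equations, ΔH = (2)·(-5.5) + (-1)·(-11.4) = 0.4 kcal/mol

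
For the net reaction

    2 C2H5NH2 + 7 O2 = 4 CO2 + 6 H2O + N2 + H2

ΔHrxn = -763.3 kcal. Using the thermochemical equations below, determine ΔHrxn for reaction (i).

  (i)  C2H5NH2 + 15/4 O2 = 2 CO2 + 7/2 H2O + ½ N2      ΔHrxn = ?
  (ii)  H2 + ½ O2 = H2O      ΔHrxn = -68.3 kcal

(i) × 2: contributes 2·x
(ii) reversed: +68.3 kcal
-763.3 = (+68.3) + 2·x
x = (-763.3 − (+68.3)) / (2) = -415.8 kcal

ΔHrxn = -415.8 kcal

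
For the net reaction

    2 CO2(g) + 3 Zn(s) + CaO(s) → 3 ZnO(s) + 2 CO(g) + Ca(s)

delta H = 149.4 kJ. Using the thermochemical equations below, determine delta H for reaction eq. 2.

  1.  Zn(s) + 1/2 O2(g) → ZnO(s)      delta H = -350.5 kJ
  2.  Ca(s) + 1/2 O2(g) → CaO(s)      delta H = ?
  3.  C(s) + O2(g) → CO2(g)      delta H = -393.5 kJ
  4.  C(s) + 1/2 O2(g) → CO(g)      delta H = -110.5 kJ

delta H = -634.9 kJ

eq. 1 × 3 (×3 to match 3 ZnO(s) in the target): (3)·(-350.5) = -1051.5 kJ
eq. 2 reversed (reverse to put CaO(s) on the reactant side): contributes −x
eq. 3 reversed and × 2 (reverse to put CO2(g) on the reactant side; scale by 2 for the 2 CO2(g)): (-2)·(-393.5) = +787.0 kJ
eq. 4 × 2 (scale by 2 for the 2 CO(g)): (2)·(-110.5) = -221.0 kJ
+149.4 = (-1051.5) + (+787.0) + (-221.0) − x
x = (+149.4 − (-485.5)) / (-1) = -634.9 kJ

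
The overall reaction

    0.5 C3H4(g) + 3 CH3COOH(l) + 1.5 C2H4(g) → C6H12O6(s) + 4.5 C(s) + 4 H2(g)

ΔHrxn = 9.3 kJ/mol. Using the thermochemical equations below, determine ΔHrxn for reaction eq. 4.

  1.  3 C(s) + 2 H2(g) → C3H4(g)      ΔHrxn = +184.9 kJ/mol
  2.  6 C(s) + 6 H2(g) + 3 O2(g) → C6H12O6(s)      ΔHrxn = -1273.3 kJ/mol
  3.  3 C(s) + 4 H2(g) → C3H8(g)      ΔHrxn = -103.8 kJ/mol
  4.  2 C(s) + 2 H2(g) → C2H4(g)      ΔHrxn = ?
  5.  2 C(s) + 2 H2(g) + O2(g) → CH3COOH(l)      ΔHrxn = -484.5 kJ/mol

ΔHrxn = 52.3 kJ/mol

eq. 1 reversed and × 1/2: (-1/2)·(+184.9) = -92.45 kJ/mol
eq. 2 as written: -1273.3 kJ/mol
eq. 3: not needed.
eq. 4 reversed and × 3/2: contributes −3/2·x
eq. 5 reversed and × 3: (-3)·(-484.5) = +1453.5 kJ/mol
+9.3 = (-92.45) + (-1273.3) + (+1453.5) − 3/2·x
x = (+9.3 − (+87.75)) / (-3/2) = 52.3 kJ/mol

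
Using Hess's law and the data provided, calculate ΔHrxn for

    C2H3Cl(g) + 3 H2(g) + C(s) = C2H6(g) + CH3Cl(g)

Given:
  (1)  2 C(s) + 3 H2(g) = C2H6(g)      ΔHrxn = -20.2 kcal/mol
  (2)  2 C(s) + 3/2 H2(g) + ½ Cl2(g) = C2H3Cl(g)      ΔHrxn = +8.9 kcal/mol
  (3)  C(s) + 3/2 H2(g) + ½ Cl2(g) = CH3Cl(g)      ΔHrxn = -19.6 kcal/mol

(1) as written: -20.2 kcal/mol
(2) reversed: -8.9 kcal/mol
(3) as written: -19.6 kcal/mol
ΔHrxn = (-20.2) + (-8.9) + (-19.6) = -48.7 kcal/mol

ΔHrxn = -48.7 kcal/mol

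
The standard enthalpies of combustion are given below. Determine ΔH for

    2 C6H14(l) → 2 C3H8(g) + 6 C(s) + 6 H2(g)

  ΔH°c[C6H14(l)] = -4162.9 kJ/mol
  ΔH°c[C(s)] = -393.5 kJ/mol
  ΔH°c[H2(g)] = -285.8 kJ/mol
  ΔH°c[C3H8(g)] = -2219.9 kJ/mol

ΔH = 189.8 kJ/mol

With combustion enthalpies, reactants minus products:
= [2·(-4162.9)] − [2·(-2219.9) + 6·(-393.5) + 6·(-285.8)]
= 189.8 kJ/mol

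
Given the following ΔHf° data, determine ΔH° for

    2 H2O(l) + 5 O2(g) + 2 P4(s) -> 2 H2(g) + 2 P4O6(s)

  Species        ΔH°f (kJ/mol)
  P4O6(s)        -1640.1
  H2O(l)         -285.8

Products: 2·(+0.0) + 2·(-1640.1) = -3280.2
Reactants: 2·(-285.8) + 5·(+0.0) + 2·(+0.0) = -571.6
ΔH° = (-3280.2) − (-571.6) = -2708.6 kJ/mol

ΔH° = -2708.6 kJ/mol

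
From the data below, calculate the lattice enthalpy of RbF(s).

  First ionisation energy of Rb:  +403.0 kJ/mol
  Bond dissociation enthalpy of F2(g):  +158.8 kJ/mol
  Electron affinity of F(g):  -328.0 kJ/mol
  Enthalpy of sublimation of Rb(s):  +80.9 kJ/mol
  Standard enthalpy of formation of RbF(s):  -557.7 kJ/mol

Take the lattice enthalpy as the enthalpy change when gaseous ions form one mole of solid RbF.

U = -793.0 kJ/mol

ΔHf° = 1·ΔHsub + 1·(ΣIE) + 1/2·D(F2) + 1·EA + U
-557.7 = 1·(+80.9) + 1·(+403.0) + 1/2·(+158.8) + 1·(-328.0) + U
U = -557.7 − (+235.3) = -793.0 kJ/mol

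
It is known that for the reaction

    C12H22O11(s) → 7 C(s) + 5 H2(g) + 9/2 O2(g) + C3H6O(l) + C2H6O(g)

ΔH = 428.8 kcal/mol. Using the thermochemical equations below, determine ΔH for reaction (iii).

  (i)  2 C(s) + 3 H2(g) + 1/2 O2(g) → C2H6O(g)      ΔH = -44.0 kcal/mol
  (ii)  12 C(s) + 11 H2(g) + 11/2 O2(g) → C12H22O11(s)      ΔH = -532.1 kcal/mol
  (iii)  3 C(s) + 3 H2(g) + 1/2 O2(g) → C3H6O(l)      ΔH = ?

(i) as written: -44.0 kcal/mol
(ii) reversed: +532.1 kcal/mol
(iii) as written: contributes x
+428.8 = (-44.0) + (+532.1) + x
x = (+428.8 − (+488.1)) / (1) = -59.3 kcal/mol

ΔH = -59.3 kcal/mol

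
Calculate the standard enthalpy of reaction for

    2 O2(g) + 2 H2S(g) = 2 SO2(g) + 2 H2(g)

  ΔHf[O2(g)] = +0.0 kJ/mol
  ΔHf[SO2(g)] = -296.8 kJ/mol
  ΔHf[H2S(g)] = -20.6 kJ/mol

ΔH_rxn = -552.4 kJ/mol

Products: 2·(-296.8) + 2·(+0.0) = -593.6
Reactants: 2·(+0.0) + 2·(-20.6) = -41.2
ΔH_rxn = (-593.6) − (-41.2) = -552.4 kJ/mol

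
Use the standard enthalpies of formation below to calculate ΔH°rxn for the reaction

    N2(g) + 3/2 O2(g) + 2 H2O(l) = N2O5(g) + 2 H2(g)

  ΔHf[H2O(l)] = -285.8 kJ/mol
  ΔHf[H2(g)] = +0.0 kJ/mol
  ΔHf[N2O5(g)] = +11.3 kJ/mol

ΔH°rxn = Σ nΔHf°(products) − Σ nΔHf°(reactants).
Products: 1·(+11.3) + 2·(+0.0) = +11.3
Reactants: 1·(+0.0) + 3/2·(+0.0) + 2·(-285.8) = -571.6
ΔH°rxn = (+11.3) − (-571.6) = 582.9 kJ/mol

ΔH°rxn = 582.9 kJ/mol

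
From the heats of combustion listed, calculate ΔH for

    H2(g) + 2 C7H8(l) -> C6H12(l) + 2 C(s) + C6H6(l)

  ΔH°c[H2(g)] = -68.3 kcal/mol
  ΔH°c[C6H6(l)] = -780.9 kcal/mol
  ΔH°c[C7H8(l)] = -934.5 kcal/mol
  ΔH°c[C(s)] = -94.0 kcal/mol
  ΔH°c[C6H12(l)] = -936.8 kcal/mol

ΔH = -31.6 kcal/mol

Using ΔH = Σ nΔHc°(reactants) − Σ nΔHc°(products):
= [1·(-68.3) + 2·(-934.5)] − [1·(-936.8) + 2·(-94.0) + 1·(-780.9)]
= -31.6 kcal/mol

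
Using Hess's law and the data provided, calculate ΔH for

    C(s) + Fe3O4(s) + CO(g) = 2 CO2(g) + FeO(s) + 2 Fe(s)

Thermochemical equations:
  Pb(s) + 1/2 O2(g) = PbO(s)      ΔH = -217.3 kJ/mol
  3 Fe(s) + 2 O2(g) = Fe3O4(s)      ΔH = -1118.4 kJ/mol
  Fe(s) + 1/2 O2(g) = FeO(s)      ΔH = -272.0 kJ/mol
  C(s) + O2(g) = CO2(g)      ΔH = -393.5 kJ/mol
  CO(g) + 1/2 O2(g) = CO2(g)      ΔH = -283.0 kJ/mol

ΔH = 169.9 kJ/mol

equation 1: not needed (PbO(s) appears nowhere else).
equation 2 reversed (Fe3O4(s) must end up as a reactant): +1118.4 kJ/mol
equation 3 as written (FeO(s) already on the product side): -272.0 kJ/mol
equation 4 as written (C(s) already on the reactant side): -393.5 kJ/mol
equation 5 as written (CO(g) already on the reactant side): -283.0 kJ/mol
Summing the manipulated equations, ΔH = (-1)·(-1118.4) + (1)·(-272.0) + (1)·(-393.5) + (1)·(-283.0) = 169.9 kJ/mol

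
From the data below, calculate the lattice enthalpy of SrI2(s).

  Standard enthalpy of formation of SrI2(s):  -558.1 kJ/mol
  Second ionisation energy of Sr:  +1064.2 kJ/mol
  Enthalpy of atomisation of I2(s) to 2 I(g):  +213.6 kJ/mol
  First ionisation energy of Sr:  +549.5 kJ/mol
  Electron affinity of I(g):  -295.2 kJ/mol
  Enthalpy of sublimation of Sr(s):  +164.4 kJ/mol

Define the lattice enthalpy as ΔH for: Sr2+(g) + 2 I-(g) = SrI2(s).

ΔHf° = 1·ΔHsub + 1·(ΣIE) + 1·D(I2) + 2·EA + U
-558.1 = 1·(+164.4) + 1·(+1613.7) + 1·(+213.6) + 2·(-295.2) + U
U = -558.1 − (+1401.3) = -1959.4 kJ/mol

U = -1959.4 kJ/mol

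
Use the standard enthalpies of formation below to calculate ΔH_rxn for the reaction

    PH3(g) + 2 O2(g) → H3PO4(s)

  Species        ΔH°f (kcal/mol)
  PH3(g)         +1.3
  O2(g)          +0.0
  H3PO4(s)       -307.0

ΔH_rxn = -308.3 kcal/mol

Products: 1·(-307.0) = -307.0
Reactants: 1·(+1.3) + 2·(+0.0) = +1.3
ΔH_rxn = (-307.0) − (+1.3) = -308.3 kcal/mol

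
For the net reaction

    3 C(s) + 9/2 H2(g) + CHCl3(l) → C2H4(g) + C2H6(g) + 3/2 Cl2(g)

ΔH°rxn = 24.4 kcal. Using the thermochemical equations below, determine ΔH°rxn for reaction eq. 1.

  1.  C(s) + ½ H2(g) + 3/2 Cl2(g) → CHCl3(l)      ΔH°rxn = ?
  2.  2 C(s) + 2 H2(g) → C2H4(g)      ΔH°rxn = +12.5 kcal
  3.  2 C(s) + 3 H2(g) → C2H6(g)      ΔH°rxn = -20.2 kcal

eq. 1 reversed (reverse to put CHCl3(l) on the reactant side): contributes −x
eq. 2 as written (C2H4(g) already on the product side): +12.5 kcal
eq. 3 as written (C2H6(g) already on the product side): -20.2 kcal
+24.4 = (+12.5) + (-20.2) − x
x = (+24.4 − (-7.7)) / (-1) = -32.1 kcal

ΔH°rxn = -32.1 kcal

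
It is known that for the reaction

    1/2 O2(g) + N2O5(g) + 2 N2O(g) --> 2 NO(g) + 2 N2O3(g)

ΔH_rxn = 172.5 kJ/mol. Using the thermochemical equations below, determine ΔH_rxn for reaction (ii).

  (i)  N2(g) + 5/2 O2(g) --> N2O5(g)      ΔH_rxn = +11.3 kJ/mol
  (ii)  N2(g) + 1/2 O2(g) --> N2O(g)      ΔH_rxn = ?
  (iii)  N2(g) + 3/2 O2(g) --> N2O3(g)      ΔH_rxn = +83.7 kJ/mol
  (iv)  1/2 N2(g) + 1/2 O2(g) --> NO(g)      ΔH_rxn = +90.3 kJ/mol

ΔH_rxn = 82.1 kJ/mol

(i) reversed: -11.3 kJ/mol
(ii) reversed and × 2: contributes −2·x
(iii) × 2: (2)·(+83.7) = +167.4 kJ/mol
(iv) × 2: (2)·(+90.3) = +180.6 kJ/mol
+172.5 = (-11.3) + (+167.4) + (+180.6) − 2·x
x = (+172.5 − (+336.7)) / (-2) = 82.1 kJ/mol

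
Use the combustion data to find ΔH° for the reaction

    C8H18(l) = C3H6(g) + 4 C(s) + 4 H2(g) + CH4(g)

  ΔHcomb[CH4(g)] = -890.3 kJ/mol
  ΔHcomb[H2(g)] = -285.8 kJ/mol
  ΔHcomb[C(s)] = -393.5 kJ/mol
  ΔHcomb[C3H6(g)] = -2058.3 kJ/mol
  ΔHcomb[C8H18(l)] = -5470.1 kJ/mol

Using ΔH = Σ nΔHc°(reactants) − Σ nΔHc°(products):
= [1·(-5470.1)] − [1·(-2058.3) + 4·(-393.5) + 4·(-285.8) + 1·(-890.3)]
= 195.7 kJ/mol

ΔH° = 195.7 kJ/mol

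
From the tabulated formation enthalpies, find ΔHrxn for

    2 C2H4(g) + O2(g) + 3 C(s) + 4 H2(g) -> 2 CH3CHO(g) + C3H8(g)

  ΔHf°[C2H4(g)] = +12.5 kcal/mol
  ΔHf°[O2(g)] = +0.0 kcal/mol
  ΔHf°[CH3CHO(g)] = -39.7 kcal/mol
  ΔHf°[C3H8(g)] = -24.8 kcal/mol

ΔHrxn = -129.2 kcal/mol

ΔH°rxn = Σ nΔHf°(products) − Σ nΔHf°(reactants).
Products: 2·(-39.7) + 1·(-24.8) = -104.2
Reactants: 2·(+12.5) + 1·(+0.0) + 3·(+0.0) + 4·(+0.0) = +25.0
ΔHrxn = (-104.2) − (+25.0) = -129.2 kcal/mol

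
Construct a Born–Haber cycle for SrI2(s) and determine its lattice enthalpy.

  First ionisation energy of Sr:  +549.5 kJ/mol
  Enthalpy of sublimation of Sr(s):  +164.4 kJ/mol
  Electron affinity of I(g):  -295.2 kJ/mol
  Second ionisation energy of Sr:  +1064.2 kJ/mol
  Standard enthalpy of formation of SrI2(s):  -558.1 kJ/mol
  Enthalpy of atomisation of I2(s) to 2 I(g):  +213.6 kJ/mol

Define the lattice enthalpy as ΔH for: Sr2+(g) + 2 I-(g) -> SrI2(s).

ΔHf° = 1·ΔHsub + 1·(ΣIE) + 1·D(I2) + 2·EA + U
-558.1 = 1·(+164.4) + 1·(+1613.7) + 1·(+213.6) + 2·(-295.2) + U
U = -558.1 − (+1401.3) = -1959.4 kJ/mol

U = -1959.4 kJ/mol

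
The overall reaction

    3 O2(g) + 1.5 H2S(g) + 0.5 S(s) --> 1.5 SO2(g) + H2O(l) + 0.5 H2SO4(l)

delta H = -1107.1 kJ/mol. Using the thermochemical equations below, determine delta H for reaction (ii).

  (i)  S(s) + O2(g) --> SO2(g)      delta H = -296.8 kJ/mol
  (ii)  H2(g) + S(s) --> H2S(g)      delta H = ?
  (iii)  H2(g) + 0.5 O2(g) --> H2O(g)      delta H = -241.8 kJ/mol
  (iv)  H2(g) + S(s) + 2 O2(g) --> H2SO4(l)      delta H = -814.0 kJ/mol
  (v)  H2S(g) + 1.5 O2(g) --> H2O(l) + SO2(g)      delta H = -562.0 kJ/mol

(i) × 1/2: (1/2)·(-296.8) = -148.4 kJ/mol
(ii) reversed and × 1/2: contributes −1/2·x
(iii): not needed (H2O(g) appears nowhere else).
(iv) × 1/2 (scale by 1/2 for the 1/2 H2SO4(l)): (1/2)·(-814.0) = -407.0 kJ/mol
(v) as written (H2O(l) already on the product side): -562.0 kJ/mol
-1107.1 = (-148.4) + (-407.0) + (-562.0) − 1/2·x
x = (-1107.1 − (-1117.4)) / (-1/2) = -20.6 kJ/mol

delta H = -20.6 kJ/mol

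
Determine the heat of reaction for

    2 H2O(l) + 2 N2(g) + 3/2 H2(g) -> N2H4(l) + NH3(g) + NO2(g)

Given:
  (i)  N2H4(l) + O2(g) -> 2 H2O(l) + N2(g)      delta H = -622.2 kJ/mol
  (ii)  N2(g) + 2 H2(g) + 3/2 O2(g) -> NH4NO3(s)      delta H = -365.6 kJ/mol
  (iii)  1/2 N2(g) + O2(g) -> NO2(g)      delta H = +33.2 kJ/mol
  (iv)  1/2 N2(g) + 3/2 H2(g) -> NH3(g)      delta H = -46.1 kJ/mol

delta H = 609.3 kJ/mol

(i) reversed: +622.2 kJ/mol
(ii): not needed.
(iii) as written: +33.2 kJ/mol
(iv) as written: -46.1 kJ/mol
delta H = (-1)·(-622.2) + (1)·(+33.2) + (1)·(-46.1) = 609.3 kJ/mol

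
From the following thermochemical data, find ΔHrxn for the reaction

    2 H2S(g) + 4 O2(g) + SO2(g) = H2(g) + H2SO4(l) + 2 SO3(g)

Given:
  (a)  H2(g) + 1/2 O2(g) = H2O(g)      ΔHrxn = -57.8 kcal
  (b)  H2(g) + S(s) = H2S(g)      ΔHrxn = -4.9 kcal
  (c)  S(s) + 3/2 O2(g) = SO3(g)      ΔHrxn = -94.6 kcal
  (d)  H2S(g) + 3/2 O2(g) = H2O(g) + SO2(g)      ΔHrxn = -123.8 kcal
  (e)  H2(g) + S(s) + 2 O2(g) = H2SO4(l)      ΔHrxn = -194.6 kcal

ΔHrxn = -303.1 kcal

(a) as written: -57.8 kcal
(b) reversed and × 3: (-3)·(-4.9) = +14.7 kcal
(c) × 2 (×2 to match 2 SO3(g) in the target): (2)·(-94.6) = -189.2 kcal
(d) reversed (reverse to put SO2(g) on the reactant side): +123.8 kcal
(e) as written (H2SO4(l) already on the product side): -194.6 kcal
Since enthalpy is a state function, ΔHrxn = (-57.8) + (+14.7) + (-189.2) + (+123.8) + (-194.6) = -303.1 kcal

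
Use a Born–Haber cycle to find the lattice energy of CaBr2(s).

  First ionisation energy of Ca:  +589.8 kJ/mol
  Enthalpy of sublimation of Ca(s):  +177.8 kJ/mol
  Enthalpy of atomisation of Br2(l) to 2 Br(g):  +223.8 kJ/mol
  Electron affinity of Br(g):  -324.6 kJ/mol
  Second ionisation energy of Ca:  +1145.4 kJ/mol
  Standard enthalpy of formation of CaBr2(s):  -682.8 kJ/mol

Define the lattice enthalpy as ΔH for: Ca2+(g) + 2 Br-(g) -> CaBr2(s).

U = -2170.4 kJ/mol

ΔHf° = 1·ΔHsub + 1·(ΣIE) + 1·D(Br2) + 2·EA + U
-682.8 = 1·(+177.8) + 1·(+1735.2) + 1·(+223.8) + 2·(-324.6) + U
U = -682.8 − (+1487.6) = -2170.4 kJ/mol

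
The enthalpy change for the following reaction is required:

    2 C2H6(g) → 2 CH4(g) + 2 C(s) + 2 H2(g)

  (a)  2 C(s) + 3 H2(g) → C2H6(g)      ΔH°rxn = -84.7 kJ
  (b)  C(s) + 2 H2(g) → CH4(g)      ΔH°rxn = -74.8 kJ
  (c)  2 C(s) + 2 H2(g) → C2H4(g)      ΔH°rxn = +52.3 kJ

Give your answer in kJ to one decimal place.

(a) reversed and × 2: (-2)·(-84.7) = +169.4 kJ
(b) × 2: (2)·(-74.8) = -149.6 kJ
(c): not needed.
ΔH°rxn = (+169.4) + (-149.6) = 19.8 kJ

ΔH°rxn = 19.8 kJ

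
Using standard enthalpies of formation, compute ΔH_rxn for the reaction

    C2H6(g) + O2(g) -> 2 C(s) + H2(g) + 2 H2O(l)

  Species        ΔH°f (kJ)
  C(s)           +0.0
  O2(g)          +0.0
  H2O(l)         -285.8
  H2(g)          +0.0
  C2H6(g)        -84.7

ΔH_rxn = -486.9 kJ

ΔH°rxn = Σ nΔHf°(products) − Σ nΔHf°(reactants).
Products: 2·(+0.0) + 1·(+0.0) + 2·(-285.8) = -571.6
Reactants: 1·(-84.7) + 1·(+0.0) = -84.7
ΔH_rxn = (-571.6) − (-84.7) = -486.9 kJ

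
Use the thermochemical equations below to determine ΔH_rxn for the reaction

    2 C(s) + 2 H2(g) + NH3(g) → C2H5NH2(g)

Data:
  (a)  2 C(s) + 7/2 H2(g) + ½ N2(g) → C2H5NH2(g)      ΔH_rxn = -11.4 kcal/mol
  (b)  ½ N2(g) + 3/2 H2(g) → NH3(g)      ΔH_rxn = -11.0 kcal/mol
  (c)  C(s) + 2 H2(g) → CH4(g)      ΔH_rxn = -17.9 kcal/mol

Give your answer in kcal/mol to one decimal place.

ΔH_rxn = -0.4 kcal/mol

(a) as written (C2H5NH2(g) already on the product side): -11.4 kcal/mol
(b) reversed (reverse to put NH3(g) on the reactant side): +11.0 kcal/mol
(c): not needed (CH4(g) appears nowhere else).
Since enthalpy is a state function, ΔH_rxn = (1)·(-11.4) + (-1)·(-11.0) = -0.4 kcal/mol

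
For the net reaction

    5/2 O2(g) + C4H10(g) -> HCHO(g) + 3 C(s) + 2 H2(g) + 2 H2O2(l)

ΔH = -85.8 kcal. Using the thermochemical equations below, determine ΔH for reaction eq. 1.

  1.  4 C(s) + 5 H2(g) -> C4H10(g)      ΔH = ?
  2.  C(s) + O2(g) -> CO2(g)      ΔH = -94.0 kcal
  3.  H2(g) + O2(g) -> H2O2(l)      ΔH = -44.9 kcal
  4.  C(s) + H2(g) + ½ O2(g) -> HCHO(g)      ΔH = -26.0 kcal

eq. 1 reversed (C4H10(g) must end up as a reactant): contributes −x
eq. 2: not needed (CO2(g) appears nowhere else).
eq. 3 × 2 (×2 to match 2 H2O2(l) in the target): (2)·(-44.9) = -89.8 kcal
eq. 4 as written (HCHO(g) already on the product side): -26.0 kcal
-85.8 = (-89.8) + (-26.0) − x
x = (-85.8 − (-115.8)) / (-1) = -30.0 kcal

ΔH = -30.0 kcal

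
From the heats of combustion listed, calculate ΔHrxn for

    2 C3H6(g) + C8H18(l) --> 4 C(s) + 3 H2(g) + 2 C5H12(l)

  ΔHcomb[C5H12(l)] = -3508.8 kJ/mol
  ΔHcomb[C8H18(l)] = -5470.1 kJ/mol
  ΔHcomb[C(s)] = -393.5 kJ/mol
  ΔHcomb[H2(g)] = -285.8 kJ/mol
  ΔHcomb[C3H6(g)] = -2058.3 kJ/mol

Using ΔH = Σ nΔHc°(reactants) − Σ nΔHc°(products):
= [2·(-2058.3) + 1·(-5470.1)] − [4·(-393.5) + 3·(-285.8) + 2·(-3508.8)]
= -137.7 kJ/mol

ΔHrxn = -137.7 kJ/mol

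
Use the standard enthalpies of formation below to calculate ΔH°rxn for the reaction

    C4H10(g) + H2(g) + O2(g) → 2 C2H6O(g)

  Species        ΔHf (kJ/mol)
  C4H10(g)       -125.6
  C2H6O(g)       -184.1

ΔH°rxn = -242.6 kJ/mol

ΔH°rxn = Σ nΔHf°(products) − Σ nΔHf°(reactants).
Products: 2·(-184.1) = -368.2
Reactants: 1·(-125.6) + 1·(+0.0) + 1·(+0.0) = -125.6
ΔH°rxn = (-368.2) − (-125.6) = -242.6 kJ/mol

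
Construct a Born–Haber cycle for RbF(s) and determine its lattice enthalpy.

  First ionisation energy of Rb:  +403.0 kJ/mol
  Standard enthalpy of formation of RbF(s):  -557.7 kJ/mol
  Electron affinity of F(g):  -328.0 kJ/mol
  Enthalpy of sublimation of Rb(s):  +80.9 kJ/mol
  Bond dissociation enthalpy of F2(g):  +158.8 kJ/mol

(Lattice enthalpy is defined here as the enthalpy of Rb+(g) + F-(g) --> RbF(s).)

U = -793.0 kJ/mol

ΔHf° = 1·ΔHsub + 1·(ΣIE) + 1/2·D(F2) + 1·EA + U
-557.7 = 1·(+80.9) + 1·(+403.0) + 1/2·(+158.8) + 1·(-328.0) + U
U = -557.7 − (+235.3) = -793.0 kJ/mol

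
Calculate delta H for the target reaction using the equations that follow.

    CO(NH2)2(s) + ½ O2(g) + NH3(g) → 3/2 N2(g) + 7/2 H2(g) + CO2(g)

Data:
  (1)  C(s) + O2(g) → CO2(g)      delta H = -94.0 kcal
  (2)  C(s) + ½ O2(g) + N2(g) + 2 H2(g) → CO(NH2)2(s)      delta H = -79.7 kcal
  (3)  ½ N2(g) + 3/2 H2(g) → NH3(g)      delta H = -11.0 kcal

delta H = -3.3 kcal

(1) as written: -94.0 kcal
(2) reversed: +79.7 kcal
(3) reversed: +11.0 kcal
delta H = (1)·(-94.0) + (-1)·(-79.7) + (-1)·(-11.0) = -3.3 kcal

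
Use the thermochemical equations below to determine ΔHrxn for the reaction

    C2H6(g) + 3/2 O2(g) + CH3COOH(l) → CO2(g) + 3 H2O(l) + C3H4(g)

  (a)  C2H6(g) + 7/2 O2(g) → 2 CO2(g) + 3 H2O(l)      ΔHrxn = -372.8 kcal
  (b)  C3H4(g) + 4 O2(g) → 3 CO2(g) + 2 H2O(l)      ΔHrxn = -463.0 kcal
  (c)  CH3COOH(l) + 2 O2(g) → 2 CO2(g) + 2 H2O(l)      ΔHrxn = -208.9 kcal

(a) as written: -372.8 kcal
(b) reversed: +463.0 kcal
(c) as written: -208.9 kcal
Since enthalpy is a state function, ΔHrxn = (1)·(-372.8) + (-1)·(-463.0) + (1)·(-208.9) = -118.7 kcal

ΔHrxn = -118.7 kcal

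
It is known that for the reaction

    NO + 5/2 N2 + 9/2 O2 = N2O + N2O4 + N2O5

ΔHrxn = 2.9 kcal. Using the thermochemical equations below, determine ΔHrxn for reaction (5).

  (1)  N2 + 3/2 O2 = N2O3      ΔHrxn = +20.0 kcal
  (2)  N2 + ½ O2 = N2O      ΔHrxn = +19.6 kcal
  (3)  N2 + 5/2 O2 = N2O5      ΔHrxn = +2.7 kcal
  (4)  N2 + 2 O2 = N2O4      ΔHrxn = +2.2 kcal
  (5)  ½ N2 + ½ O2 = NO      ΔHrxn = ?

ΔHrxn = 21.6 kcal

(1): not needed (N2O3 appears nowhere else).
(2) as written (N2O already on the product side): +19.6 kcal
(3) as written (N2O5 already on the product side): +2.7 kcal
(4) as written (N2O4 already on the product side): +2.2 kcal
(5) reversed (NO must end up as a reactant): contributes −x
+2.9 = (+19.6) + (+2.7) + (+2.2) − x
x = (+2.9 − (+24.5)) / (-1) = 21.6 kcal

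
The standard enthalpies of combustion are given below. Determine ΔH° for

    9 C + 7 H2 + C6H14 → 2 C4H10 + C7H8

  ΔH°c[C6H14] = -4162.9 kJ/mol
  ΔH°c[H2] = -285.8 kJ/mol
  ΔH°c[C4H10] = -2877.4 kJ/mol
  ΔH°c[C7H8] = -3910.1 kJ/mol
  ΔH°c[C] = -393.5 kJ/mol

With combustion enthalpies, reactants minus products:
= [9·(-393.5) + 7·(-285.8) + 1·(-4162.9)] − [2·(-2877.4) + 1·(-3910.1)]
= -40.1 kJ/mol

ΔH° = -40.1 kJ/mol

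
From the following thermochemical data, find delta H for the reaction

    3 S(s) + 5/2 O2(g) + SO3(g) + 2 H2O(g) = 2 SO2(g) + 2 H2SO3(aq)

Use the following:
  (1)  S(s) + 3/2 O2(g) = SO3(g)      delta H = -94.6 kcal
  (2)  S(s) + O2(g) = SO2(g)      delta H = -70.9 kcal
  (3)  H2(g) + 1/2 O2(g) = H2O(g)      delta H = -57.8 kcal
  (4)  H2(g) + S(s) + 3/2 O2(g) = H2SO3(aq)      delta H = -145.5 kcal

delta H = -222.6 kcal

(1) reversed: +94.6 kcal
(2) × 2: (2)·(-70.9) = -141.8 kcal
(3) reversed and × 2: (-2)·(-57.8) = +115.6 kcal
(4) × 2: (2)·(-145.5) = -291.0 kcal
delta H = (-1)·(-94.6) + (2)·(-70.9) + (-2)·(-57.8) + (2)·(-145.5) = -222.6 kcal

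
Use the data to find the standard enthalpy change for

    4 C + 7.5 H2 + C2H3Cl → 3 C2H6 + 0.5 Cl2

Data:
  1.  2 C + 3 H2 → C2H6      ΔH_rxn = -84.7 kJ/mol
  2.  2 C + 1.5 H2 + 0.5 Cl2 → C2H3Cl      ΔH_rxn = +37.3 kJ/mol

ΔH_rxn = -291.4 kJ/mol

eq. 1 × 3 (scale by 3 for the 3 C2H6): (3)·(-84.7) = -254.1 kJ/mol
eq. 2 reversed (C2H3Cl must end up as a reactant): -37.3 kJ/mol
Since enthalpy is a state function, ΔH_rxn = (3)·(-84.7) + (-1)·(+37.3) = -291.4 kJ/mol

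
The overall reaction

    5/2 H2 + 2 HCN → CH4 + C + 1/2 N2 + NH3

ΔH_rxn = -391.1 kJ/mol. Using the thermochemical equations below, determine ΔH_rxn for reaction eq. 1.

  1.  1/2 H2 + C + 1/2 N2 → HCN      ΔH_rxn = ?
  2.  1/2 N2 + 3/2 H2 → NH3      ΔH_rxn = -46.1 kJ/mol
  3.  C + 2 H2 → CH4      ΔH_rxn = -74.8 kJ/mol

eq. 1 reversed and × 2: contributes −2·x
eq. 2 as written: -46.1 kJ/mol
eq. 3 as written: -74.8 kJ/mol
-391.1 = (-46.1) + (-74.8) − 2·x
x = (-391.1 − (-120.9)) / (-2) = 135.1 kJ/mol

ΔH_rxn = 135.1 kJ/mol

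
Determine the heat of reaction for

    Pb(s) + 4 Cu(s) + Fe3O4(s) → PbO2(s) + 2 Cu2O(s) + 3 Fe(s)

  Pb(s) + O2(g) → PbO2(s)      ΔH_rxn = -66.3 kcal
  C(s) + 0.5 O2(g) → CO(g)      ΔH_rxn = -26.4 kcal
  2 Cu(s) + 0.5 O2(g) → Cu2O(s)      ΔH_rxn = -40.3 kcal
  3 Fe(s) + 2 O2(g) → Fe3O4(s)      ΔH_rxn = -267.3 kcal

ΔH_rxn = 120.4 kcal

equation 1 as written: -66.3 kcal
equation 2: not needed.
equation 3 × 2: (2)·(-40.3) = -80.6 kcal
equation 4 reversed: +267.3 kcal
Combining the equations, ΔH_rxn = (-66.3) + (-80.6) + (+267.3) = 120.4 kcal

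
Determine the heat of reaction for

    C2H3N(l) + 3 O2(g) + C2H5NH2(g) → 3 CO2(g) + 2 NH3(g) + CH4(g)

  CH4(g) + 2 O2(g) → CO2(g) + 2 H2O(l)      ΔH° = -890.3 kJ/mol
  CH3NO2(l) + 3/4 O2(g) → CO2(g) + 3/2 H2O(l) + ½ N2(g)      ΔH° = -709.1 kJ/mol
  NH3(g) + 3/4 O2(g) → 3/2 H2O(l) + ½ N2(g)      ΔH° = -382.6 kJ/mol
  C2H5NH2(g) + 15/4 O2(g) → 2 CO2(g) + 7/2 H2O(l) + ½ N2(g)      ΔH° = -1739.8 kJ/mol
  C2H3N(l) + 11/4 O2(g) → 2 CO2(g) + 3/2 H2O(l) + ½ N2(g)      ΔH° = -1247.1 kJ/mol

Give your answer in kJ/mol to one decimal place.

equation 1 reversed (reverse to put CH4(g) on the product side): +890.3 kJ/mol
equation 2: not needed (CH3NO2(l) appears nowhere else).
equation 3 reversed and × 2 (reverse to put NH3(g) on the product side; scale by 2 for the 2 NH3(g)): (-2)·(-382.6) = +765.2 kJ/mol
equation 4 as written (C2H5NH2(g) already on the reactant side): -1739.8 kJ/mol
equation 5 as written (C2H3N(l) already on the reactant side): -1247.1 kJ/mol
ΔH° = (-1)·(-890.3) + (-2)·(-382.6) + (1)·(-1739.8) + (1)·(-1247.1) = -1331.4 kJ/mol

ΔH° = -1331.4 kJ/mol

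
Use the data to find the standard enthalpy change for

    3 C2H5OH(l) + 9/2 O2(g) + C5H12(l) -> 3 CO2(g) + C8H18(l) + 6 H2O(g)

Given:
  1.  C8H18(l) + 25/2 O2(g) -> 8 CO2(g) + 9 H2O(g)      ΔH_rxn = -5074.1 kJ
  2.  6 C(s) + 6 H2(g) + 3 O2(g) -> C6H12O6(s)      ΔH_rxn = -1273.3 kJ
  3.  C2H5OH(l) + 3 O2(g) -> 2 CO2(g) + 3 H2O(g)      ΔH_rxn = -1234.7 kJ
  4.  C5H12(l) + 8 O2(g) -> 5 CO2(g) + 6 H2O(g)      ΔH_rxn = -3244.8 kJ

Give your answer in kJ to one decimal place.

eq. 1 reversed: +5074.1 kJ
eq. 2: not needed.
eq. 3 × 3: (3)·(-1234.7) = -3704.1 kJ
eq. 4 as written: -3244.8 kJ
By Hess's law, ΔH_rxn = (-1)·(-5074.1) + (3)·(-1234.7) + (1)·(-3244.8) = -1874.8 kJ

ΔH_rxn = -1874.8 kJ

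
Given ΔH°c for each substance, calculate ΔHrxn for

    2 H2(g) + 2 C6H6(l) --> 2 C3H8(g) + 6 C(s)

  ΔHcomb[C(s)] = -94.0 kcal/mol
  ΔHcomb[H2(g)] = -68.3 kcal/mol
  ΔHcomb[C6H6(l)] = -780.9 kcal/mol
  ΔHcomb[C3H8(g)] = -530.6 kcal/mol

Using ΔH = Σ nΔHc°(reactants) − Σ nΔHc°(products):
= [2·(-68.3) + 2·(-780.9)] − [2·(-530.6) + 6·(-94.0)]
= -73.2 kcal/mol

ΔHrxn = -73.2 kcal/mol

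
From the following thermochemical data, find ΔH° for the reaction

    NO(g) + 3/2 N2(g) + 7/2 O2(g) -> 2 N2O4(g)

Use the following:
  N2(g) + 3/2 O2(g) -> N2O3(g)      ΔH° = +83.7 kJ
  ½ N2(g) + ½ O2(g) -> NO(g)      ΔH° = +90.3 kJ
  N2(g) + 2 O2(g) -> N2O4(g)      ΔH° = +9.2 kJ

ΔH° = -71.9 kJ

equation 1: not needed (N2O3(g) appears nowhere else).
equation 2 reversed (reverse to put NO(g) on the reactant side): -90.3 kJ
equation 3 × 2 (scale by 2 for the 2 N2O4(g)): (2)·(+9.2) = +18.4 kJ
ΔH° = (-90.3) + (+18.4) = -71.9 kJ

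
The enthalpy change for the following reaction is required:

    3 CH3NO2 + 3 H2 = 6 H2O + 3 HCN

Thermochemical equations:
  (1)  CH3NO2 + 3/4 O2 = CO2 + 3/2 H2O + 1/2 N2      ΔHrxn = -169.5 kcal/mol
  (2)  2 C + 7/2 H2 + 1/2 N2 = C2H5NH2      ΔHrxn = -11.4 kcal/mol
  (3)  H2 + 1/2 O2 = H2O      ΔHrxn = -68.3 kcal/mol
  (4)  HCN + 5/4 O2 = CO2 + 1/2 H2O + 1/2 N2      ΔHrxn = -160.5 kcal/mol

(1) × 3 (scale by 3 for the 3 CH3NO2): (3)·(-169.5) = -508.5 kcal/mol
(2): not needed (C appears nowhere else).
(3) × 3: (3)·(-68.3) = -204.9 kcal/mol
(4) reversed and × 3 (HCN must end up as a product; scale by 3 for the 3 HCN): (-3)·(-160.5) = +481.5 kcal/mol
ΔHrxn = (-508.5) + (-204.9) + (+481.5) = -231.9 kcal/mol

ΔHrxn = -231.9 kcal/mol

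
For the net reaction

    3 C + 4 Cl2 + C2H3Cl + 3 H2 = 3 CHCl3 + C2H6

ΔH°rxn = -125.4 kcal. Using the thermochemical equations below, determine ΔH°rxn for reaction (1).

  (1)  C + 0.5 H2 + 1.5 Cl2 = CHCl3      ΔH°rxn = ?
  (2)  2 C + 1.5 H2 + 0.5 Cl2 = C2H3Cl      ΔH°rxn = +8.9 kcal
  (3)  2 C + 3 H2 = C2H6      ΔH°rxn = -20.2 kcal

(1) × 3: contributes 3·x
(2) reversed: -8.9 kcal
(3) as written: -20.2 kcal
-125.4 = (-8.9) + (-20.2) + 3·x
x = (-125.4 − (-29.1)) / (3) = -32.1 kcal

ΔH°rxn = -32.1 kcal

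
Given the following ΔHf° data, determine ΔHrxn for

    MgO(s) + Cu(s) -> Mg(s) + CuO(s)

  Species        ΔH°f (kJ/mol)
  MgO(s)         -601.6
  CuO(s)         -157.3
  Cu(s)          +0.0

ΔHrxn = 444.3 kJ/mol

ΔH°rxn = Σ nΔHf°(products) − Σ nΔHf°(reactants).
Products: 1·(+0.0) + 1·(-157.3) = -157.3
Reactants: 1·(-601.6) + 1·(+0.0) = -601.6
ΔHrxn = (-157.3) − (-601.6) = 444.3 kJ/mol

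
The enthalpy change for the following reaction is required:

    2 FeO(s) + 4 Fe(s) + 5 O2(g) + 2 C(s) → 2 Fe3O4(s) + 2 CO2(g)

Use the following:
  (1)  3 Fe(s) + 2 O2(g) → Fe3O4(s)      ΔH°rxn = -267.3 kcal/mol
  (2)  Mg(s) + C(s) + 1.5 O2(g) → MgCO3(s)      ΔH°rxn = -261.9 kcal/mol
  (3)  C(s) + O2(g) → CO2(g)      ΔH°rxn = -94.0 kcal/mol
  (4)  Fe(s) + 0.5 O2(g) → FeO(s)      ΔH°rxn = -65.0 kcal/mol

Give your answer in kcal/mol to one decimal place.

ΔH°rxn = -592.6 kcal/mol

(1) × 2 (×2 to match 2 Fe3O4(s) in the target): (2)·(-267.3) = -534.6 kcal/mol
(2): not needed (Mg(s) appears nowhere else).
(3) × 2 (scale by 2 for the 2 CO2(g)): (2)·(-94.0) = -188.0 kcal/mol
(4) reversed and × 2 (FeO(s) must end up as a reactant; ×2 to match 2 FeO(s) in the target): (-2)·(-65.0) = +130.0 kcal/mol
By Hess's law, ΔH°rxn = (-534.6) + (-188.0) + (+130.0) = -592.6 kcal/mol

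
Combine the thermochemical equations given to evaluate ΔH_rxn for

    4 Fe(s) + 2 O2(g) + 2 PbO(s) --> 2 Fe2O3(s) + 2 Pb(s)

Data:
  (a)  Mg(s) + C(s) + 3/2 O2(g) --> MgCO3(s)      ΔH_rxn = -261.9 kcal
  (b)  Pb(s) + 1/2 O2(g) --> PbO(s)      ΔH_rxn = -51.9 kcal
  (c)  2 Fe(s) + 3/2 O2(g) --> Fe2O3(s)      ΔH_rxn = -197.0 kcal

(a): not needed.
(b) reversed and × 2: (-2)·(-51.9) = +103.8 kcal
(c) × 2: (2)·(-197.0) = -394.0 kcal
ΔH_rxn = (+103.8) + (-394.0) = -290.2 kcal

ΔH_rxn = -290.2 kcal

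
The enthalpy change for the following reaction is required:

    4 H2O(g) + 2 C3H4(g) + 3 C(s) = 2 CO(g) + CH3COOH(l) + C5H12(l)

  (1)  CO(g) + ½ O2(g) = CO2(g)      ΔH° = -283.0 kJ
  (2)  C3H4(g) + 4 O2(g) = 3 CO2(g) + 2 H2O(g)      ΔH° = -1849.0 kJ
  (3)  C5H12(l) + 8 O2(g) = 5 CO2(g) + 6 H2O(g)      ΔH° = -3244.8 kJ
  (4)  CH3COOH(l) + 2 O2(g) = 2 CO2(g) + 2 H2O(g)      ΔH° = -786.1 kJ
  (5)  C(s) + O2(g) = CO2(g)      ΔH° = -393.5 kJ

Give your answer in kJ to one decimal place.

(1) reversed and × 2 (reverse to put CO(g) on the product side; ×2 to match 2 CO(g) in the target): (-2)·(-283.0) = +566.0 kJ
(2) × 2 (scale by 2 for the 2 C3H4(g)): (2)·(-1849.0) = -3698.0 kJ
(3) reversed (reverse to put C5H12(l) on the product side): +3244.8 kJ
(4) reversed (reverse to put CH3COOH(l) on the product side): +786.1 kJ
(5) × 3 (scale by 3 for the 3 C(s)): (3)·(-393.5) = -1180.5 kJ
ΔH° = (+566.0) + (-3698.0) + (+3244.8) + (+786.1) + (-1180.5) = -281.6 kJ

ΔH° = -281.6 kJ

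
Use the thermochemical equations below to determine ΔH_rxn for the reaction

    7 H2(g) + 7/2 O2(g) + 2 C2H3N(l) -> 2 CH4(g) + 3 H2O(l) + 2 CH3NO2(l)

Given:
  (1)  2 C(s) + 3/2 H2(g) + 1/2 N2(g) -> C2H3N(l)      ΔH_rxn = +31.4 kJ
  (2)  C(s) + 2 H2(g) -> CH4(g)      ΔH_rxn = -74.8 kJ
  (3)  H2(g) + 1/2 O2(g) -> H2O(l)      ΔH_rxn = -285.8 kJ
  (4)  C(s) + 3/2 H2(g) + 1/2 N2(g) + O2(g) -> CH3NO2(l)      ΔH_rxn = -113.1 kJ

ΔH_rxn = -1296.0 kJ

(1) reversed and × 2: (-2)·(+31.4) = -62.8 kJ
(2) × 2: (2)·(-74.8) = -149.6 kJ
(3) × 3: (3)·(-285.8) = -857.4 kJ
(4) × 2: (2)·(-113.1) = -226.2 kJ
ΔH_rxn = (-2)·(+31.4) + (2)·(-74.8) + (3)·(-285.8) + (2)·(-113.1) = -1296.0 kJ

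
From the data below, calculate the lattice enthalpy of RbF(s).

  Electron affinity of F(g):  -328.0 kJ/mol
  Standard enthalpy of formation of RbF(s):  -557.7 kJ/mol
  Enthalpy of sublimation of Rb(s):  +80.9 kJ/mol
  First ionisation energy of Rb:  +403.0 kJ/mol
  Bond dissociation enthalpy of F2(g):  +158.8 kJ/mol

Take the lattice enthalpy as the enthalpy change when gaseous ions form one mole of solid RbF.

ΔHf° = 1·ΔHsub + 1·(ΣIE) + 1/2·D(F2) + 1·EA + U
-557.7 = 1·(+80.9) + 1·(+403.0) + 1/2·(+158.8) + 1·(-328.0) + U
U = -557.7 − (+235.3) = -793.0 kJ/mol

U = -793.0 kJ/mol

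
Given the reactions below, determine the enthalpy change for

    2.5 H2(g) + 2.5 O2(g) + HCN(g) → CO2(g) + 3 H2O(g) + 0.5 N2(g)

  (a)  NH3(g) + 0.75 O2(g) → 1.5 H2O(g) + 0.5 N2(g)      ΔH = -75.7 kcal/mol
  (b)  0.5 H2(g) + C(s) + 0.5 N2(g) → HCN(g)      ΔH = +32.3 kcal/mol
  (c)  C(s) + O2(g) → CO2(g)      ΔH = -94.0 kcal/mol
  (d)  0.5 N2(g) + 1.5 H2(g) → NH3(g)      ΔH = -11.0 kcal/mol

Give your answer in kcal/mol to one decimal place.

(a) × 2: (2)·(-75.7) = -151.4 kcal/mol
(b) reversed: -32.3 kcal/mol
(c) as written: -94.0 kcal/mol
(d) × 2: (2)·(-11.0) = -22.0 kcal/mol
By Hess's law, ΔH = (2)·(-75.7) + (-1)·(+32.3) + (1)·(-94.0) + (2)·(-11.0) = -299.7 kcal/mol

ΔH = -299.7 kcal/mol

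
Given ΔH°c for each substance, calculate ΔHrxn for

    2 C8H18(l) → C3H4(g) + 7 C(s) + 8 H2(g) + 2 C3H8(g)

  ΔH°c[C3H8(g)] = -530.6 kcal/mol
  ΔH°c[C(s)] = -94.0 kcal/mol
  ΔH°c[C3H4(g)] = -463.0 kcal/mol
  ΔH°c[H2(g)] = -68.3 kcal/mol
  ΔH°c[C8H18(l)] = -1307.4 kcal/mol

ΔHrxn = 113.8 kcal/mol

Using ΔH = Σ nΔHc°(reactants) − Σ nΔHc°(products):
= [2·(-1307.4)] − [1·(-463.0) + 7·(-94.0) + 8·(-68.3) + 2·(-530.6)]
= 113.8 kcal/mol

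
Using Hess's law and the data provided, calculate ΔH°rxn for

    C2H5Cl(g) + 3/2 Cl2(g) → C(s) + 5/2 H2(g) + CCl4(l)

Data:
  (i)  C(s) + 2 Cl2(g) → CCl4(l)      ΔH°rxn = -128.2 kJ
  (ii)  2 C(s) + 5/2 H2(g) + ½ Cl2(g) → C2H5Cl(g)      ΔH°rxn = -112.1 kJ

(i) as written (CCl4(l) already on the product side): -128.2 kJ
(ii) reversed (reverse to put C2H5Cl(g) on the reactant side): +112.1 kJ
Since enthalpy is a state function, ΔH°rxn = (1)·(-128.2) + (-1)·(-112.1) = -16.1 kJ

ΔH°rxn = -16.1 kJ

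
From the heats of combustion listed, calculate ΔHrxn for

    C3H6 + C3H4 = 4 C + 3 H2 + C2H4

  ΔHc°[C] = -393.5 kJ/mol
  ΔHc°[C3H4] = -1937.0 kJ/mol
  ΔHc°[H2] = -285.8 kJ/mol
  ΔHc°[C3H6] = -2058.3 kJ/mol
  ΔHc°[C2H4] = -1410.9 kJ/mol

Using ΔH = Σ nΔHc°(reactants) − Σ nΔHc°(products):
= [1·(-2058.3) + 1·(-1937.0)] − [4·(-393.5) + 3·(-285.8) + 1·(-1410.9)]
= -153.0 kJ/mol

ΔHrxn = -153.0 kJ/mol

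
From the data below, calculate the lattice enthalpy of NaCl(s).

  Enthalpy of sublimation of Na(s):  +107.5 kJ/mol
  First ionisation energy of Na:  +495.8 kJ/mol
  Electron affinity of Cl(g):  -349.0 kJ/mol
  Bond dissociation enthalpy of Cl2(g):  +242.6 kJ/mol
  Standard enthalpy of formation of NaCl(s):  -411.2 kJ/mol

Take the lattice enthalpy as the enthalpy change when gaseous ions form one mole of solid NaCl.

U = -786.8 kJ/mol

ΔHf° = 1·ΔHsub + 1·(ΣIE) + 1/2·D(Cl2) + 1·EA + U
-411.2 = 1·(+107.5) + 1·(+495.8) + 1/2·(+242.6) + 1·(-349.0) + U
U = -411.2 − (+375.6) = -786.8 kJ/mol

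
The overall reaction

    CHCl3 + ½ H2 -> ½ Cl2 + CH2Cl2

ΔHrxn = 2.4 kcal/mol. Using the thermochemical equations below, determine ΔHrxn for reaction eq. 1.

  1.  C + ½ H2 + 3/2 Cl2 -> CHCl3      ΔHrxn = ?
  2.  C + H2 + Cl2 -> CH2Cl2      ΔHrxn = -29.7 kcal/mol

eq. 1 reversed: contributes −x
eq. 2 as written: -29.7 kcal/mol
+2.4 = (-29.7) − x
x = (+2.4 − (-29.7)) / (-1) = -32.1 kcal/mol

ΔHrxn = -32.1 kcal/mol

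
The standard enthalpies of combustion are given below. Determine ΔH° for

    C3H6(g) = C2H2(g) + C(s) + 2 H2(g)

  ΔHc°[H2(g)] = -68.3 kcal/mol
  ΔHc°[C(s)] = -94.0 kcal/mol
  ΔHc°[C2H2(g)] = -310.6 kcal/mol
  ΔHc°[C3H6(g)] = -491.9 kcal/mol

ΔH° = 49.3 kcal/mol

Using ΔH = Σ nΔHc°(reactants) − Σ nΔHc°(products):
= [1·(-491.9)] − [1·(-310.6) + 1·(-94.0) + 2·(-68.3)]
= 49.3 kcal/mol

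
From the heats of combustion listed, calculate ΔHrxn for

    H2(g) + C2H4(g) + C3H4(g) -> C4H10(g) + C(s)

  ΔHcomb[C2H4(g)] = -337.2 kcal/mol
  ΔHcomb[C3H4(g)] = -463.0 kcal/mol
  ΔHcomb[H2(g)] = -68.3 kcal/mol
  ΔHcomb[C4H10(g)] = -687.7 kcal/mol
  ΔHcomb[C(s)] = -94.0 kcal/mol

With combustion enthalpies, reactants minus products:
= [1·(-68.3) + 1·(-337.2) + 1·(-463.0)] − [1·(-687.7) + 1·(-94.0)]
= -86.8 kcal/mol

ΔHrxn = -86.8 kcal/mol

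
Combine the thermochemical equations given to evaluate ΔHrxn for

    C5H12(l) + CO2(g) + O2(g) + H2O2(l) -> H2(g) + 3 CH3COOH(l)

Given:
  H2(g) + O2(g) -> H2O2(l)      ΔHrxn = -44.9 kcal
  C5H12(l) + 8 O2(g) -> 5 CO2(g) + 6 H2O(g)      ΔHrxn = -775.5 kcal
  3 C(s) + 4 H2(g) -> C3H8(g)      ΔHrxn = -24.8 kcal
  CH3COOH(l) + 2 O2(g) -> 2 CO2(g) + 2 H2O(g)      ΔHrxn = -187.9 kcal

equation 1 reversed (H2O2(l) must end up as a reactant): +44.9 kcal
equation 2 as written (C5H12(l) already on the reactant side): -775.5 kcal
equation 3: not needed (C3H8(g) appears nowhere else).
equation 4 reversed and × 3 (CH3COOH(l) must end up as a product; ×3 to match 3 CH3COOH(l) in the target): (-3)·(-187.9) = +563.7 kcal
By Hess's law, ΔHrxn = (-1)·(-44.9) + (1)·(-775.5) + (-3)·(-187.9) = -166.9 kcal

ΔHrxn = -166.9 kcal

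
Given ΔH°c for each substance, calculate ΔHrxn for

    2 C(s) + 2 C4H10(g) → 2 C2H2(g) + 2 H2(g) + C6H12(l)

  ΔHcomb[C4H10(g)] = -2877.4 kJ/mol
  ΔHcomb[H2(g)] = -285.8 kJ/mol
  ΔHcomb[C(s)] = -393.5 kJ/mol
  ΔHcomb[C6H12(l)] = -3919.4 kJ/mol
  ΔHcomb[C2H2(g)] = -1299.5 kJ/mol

With combustion enthalpies, reactants minus products:
= [2·(-393.5) + 2·(-2877.4)] − [2·(-1299.5) + 2·(-285.8) + 1·(-3919.4)]
= 548.2 kJ/mol

ΔHrxn = 548.2 kJ/mol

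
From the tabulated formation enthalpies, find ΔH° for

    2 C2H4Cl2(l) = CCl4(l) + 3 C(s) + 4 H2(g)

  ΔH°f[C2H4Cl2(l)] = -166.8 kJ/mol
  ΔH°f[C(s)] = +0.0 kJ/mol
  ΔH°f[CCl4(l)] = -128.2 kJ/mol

ΔH° = 205.4 kJ/mol

Products: 1·(-128.2) + 3·(+0.0) + 4·(+0.0) = -128.2
Reactants: 2·(-166.8) = -333.6
ΔH° = (-128.2) − (-333.6) = 205.4 kJ/mol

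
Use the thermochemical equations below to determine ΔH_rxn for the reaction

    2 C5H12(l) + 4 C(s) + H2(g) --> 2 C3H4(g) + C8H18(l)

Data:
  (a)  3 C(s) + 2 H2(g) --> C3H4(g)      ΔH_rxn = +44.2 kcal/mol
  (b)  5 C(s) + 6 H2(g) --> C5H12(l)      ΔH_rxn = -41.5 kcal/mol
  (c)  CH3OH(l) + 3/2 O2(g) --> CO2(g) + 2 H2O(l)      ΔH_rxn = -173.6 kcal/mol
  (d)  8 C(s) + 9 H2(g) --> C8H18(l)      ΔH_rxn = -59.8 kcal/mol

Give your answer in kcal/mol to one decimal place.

(a) × 2: (2)·(+44.2) = +88.4 kcal/mol
(b) reversed and × 2: (-2)·(-41.5) = +83.0 kcal/mol
(c): not needed.
(d) as written: -59.8 kcal/mol
By Hess's law, ΔH_rxn = (2)·(+44.2) + (-2)·(-41.5) + (1)·(-59.8) = 111.6 kcal/mol

ΔH_rxn = 111.6 kcal/mol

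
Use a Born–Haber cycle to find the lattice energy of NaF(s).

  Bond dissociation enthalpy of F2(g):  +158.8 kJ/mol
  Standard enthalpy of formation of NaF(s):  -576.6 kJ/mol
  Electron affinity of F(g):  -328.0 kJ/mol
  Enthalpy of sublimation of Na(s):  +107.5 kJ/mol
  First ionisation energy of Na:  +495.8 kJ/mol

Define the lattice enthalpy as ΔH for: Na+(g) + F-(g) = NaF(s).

U = -931.3 kJ/mol

ΔHf° = 1·ΔHsub + 1·(ΣIE) + 1/2·D(F2) + 1·EA + U
-576.6 = 1·(+107.5) + 1·(+495.8) + 1/2·(+158.8) + 1·(-328.0) + U
U = -576.6 − (+354.7) = -931.3 kJ/mol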